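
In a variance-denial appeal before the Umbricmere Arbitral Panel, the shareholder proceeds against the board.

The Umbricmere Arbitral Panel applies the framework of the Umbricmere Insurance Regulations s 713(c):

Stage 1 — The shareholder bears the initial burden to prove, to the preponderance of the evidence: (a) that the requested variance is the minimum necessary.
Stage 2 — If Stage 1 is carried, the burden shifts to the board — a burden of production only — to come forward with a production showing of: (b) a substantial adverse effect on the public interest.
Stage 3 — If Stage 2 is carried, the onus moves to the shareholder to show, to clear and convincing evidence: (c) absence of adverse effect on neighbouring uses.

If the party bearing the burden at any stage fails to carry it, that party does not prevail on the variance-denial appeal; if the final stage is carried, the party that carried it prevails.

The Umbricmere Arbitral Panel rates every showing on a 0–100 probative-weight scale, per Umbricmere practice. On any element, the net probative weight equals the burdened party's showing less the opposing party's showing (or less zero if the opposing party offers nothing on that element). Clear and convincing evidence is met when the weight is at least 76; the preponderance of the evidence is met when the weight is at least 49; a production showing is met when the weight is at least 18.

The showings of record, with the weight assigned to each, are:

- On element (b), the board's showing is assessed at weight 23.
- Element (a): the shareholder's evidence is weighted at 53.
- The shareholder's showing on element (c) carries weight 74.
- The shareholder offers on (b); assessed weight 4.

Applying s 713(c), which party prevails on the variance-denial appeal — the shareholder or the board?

board

At Stage 1 the shareholder must meet the preponderance of the evidence (weight is at least 49): on (a) the weight is 53, ≥ 49, so (a) meets the standard.
  The shareholder carries Stage 1; the board now bears the burden.
At Stage 2 the board must meet a production showing (weight is at least 18): on (b) the weight is 23 less the opposing 4 gives net 19, ≥ 18, so (b) meets the standard.
  All elements met. The burden passes to the shareholder.
At Stage 3 the shareholder must meet clear and convincing evidence (weight is at least 76): on (c) the weight is 74, < 76, so (c) does not meet the standard.
  Stage 3 not carried; the shareholder fails its burden.
So the board prevails.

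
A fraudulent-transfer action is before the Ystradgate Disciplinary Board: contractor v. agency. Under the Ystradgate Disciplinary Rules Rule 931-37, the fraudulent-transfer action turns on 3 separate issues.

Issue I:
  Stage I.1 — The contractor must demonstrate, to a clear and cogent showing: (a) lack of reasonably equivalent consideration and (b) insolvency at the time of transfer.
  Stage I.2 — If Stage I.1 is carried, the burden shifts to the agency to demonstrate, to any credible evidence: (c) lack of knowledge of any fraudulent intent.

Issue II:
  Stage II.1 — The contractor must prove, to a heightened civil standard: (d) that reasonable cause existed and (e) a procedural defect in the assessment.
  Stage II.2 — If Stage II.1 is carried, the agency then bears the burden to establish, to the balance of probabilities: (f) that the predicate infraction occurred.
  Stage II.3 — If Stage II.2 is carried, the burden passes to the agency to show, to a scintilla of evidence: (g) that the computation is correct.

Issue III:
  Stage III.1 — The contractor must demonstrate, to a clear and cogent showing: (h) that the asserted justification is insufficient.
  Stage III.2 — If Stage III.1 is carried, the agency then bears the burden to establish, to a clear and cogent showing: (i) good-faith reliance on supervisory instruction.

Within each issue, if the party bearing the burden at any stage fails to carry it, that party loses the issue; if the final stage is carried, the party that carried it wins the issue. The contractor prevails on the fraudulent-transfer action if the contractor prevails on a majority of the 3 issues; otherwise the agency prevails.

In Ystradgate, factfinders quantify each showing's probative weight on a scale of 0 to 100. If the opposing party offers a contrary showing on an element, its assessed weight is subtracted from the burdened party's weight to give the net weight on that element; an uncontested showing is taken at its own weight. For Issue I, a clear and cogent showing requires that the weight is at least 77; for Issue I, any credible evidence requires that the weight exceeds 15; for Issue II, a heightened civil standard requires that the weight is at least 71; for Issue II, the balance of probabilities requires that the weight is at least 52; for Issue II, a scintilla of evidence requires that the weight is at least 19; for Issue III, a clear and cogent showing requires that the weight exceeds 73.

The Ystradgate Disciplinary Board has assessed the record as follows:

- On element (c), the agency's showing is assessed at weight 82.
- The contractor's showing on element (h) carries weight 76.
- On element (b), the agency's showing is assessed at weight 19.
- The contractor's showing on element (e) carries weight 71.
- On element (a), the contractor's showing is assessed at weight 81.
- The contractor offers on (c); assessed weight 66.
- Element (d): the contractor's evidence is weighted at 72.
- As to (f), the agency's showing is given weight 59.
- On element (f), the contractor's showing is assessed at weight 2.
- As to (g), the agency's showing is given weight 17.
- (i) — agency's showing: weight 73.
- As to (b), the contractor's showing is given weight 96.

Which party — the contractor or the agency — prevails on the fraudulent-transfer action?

— Issue I —
At Stage I.1 the contractor must meet a clear and cogent showing (weight is at least 77): on (a) the weight is 81, which does reach 77, so (a) meets the standard; on (b) the weight is 96 less the opposing 19 gives net 77, ≥ 77, so (b) meets the standard.
  The contractor carries Stage I.1; the agency now bears the burden.
At Stage I.2 the agency must meet any credible evidence (weight exceeds 15): on (c) the weight is 82 less the opposing 66 gives net 16, > 15, so (c) meets the standard.
  Stage I.2 carried; the final stage is satisfied.
All stages carried — the agency prevails on this issue.
— Issue II —
Stage II.1 (contractor, a heightened civil standard, weight is at least 71): (d) 72 ≥ 71 — meets; (e) 71 ≥ 71 — meets.
  Stage II.1 is satisfied; the onus moves to the agency.
Stage II.2 (agency, the balance of probabilities, weight is at least 52): (f) net 59−2=57 ≥ 52 — meets.
  Stage II.2 is satisfied; the agency continues to bear the burden.
Stage II.3 (agency, a scintilla of evidence, weight is at least 19): (g) 17 < 19 — fails.
  Stage II.3 not carried; the agency fails its burden.
So the contractor prevails on this issue.
— Issue III —
At Stage III.1 the contractor must meet a clear and cogent showing (weight exceeds 73): on (h) the weight is 76, > 73, so (h) meets the standard.
  Stage III.1 carried; the burden shifts to the agency.
At Stage III.2 the agency must meet a clear and cogent showing (weight exceeds 73): on (i) the weight is 73, which does not exceed 73, so (i) does not meet the standard.
  Not every element is met, so the agency fails to carry Stage III.2.
The analysis ends at Stage III.2; the contractor prevails on this issue.
Per-issue: Issue I → agency; Issue II → contractor; Issue III → contractor. The contractor must prevail on a majority of issues; overall, the contractor prevails.

contractor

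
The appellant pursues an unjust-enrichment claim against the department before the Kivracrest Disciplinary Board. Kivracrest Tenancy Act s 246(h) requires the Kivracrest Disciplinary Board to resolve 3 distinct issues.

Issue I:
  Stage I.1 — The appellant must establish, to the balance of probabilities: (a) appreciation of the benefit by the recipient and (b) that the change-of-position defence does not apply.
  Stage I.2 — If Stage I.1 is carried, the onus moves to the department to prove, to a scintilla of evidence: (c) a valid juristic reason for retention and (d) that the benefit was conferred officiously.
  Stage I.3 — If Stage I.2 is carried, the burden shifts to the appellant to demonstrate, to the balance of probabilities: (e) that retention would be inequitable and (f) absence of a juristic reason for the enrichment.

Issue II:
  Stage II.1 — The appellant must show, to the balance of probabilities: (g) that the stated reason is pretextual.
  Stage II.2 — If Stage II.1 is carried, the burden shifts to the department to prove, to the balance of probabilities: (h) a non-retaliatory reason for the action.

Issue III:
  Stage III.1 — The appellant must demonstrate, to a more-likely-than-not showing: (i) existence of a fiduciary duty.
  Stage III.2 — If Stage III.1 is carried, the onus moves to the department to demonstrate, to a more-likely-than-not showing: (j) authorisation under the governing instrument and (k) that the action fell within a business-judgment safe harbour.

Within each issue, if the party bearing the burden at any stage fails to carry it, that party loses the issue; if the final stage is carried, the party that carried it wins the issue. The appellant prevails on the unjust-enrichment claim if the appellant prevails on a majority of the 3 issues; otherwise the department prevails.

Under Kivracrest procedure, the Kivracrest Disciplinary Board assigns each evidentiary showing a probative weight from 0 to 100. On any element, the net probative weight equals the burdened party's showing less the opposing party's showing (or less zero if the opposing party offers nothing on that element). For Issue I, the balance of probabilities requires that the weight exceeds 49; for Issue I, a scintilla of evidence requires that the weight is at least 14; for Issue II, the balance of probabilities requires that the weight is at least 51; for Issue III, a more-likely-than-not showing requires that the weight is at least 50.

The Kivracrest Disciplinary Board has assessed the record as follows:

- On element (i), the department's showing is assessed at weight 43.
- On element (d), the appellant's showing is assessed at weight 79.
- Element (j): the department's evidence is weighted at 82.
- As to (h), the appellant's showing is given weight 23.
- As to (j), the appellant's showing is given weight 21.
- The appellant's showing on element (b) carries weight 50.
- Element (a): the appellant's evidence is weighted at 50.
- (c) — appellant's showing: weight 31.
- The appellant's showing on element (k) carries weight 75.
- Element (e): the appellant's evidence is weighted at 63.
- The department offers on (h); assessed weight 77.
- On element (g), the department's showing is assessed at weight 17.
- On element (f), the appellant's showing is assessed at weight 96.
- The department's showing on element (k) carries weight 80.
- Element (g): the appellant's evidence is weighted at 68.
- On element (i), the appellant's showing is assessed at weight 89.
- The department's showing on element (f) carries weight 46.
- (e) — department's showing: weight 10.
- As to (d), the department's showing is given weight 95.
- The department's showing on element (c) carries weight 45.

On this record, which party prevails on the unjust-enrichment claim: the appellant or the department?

department

— Issue I —
At Stage I.1 the appellant must meet the balance of probabilities (weight exceeds 49): on (a) the weight is 50, > 49, so (a) meets the standard; on (b) the weight is 50, > 49, so (b) meets the standard.
  Stage I.1 carried; the burden shifts to the department.
At Stage I.2 the department must meet a scintilla of evidence (weight is at least 14): on (c) the weight is 45 less the opposing 31 gives net 14, ≥ 14, so (c) meets the standard; on (d) the weight is 95 less the opposing 79 gives net 16, which does reach 14, so (d) meets the standard.
  The department carries Stage I.2; the appellant now bears the burden.
At Stage I.3 the appellant must meet the balance of probabilities (weight exceeds 49): on (e) the weight is 63 less the opposing 10 gives net 53, > 49, so (e) meets the standard; on (f) the weight is 96 less the opposing 46 gives net 50, > 49, so (f) meets the standard.
  Stage I.3 carried; the final stage is satisfied.
Every stage carried; the appellant prevails on this issue.
— Issue II —
Stage II.1 — burden on appellant; standard: the balance of probabilities (weight is at least 51).
    (g): 68 − 17 = 51 ≥ 51 [met]
  Stage II.1 carried; the burden shifts to the department.
Stage II.2 — burden on department; standard: the balance of probabilities (weight is at least 51).
    (h): 77 − 23 = 54 ≥ 51 [met]
  All elements met at the final stage.
Every stage carried; the department prevails on this issue.
— Issue III —
Stage III.1 — burden on appellant; standard: a more-likely-than-not showing (weight is at least 50).
    (i): 89 − 43 = 46 < 50 [not met]
  The appellant does not carry Stage III.1.
The analysis ends at Stage III.1; the department prevails on this issue.
Per-issue: Issue I → appellant; Issue II → department; Issue III → department. The appellant must prevail on a majority of issues; overall, the department prevails.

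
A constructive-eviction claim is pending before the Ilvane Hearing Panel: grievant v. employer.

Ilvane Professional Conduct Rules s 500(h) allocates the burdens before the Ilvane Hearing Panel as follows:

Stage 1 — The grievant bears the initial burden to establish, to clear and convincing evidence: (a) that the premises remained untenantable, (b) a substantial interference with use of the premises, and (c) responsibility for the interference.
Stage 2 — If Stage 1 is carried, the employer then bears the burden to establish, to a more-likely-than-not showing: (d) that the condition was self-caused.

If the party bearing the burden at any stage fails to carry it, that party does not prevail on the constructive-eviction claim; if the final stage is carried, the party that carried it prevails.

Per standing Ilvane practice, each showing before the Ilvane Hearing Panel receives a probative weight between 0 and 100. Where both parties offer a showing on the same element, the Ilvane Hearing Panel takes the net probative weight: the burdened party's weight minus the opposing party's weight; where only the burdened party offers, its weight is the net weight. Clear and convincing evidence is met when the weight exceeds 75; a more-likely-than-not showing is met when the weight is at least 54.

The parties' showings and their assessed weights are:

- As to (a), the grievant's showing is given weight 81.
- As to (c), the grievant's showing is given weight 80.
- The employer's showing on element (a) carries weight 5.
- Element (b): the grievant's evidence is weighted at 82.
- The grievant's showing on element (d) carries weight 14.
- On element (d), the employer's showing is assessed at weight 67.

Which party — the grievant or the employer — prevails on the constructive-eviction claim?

grievant

Stage 1 — burden on grievant; standard: clear and convincing evidence (weight exceeds 75).
    (a): 81 − 5 = 76 > 75 [met]
    (b): 82 > 75 [met]
    (c): 80 > 75 [met]
  All elements met. The burden passes to the employer.
Stage 2 — burden on employer; standard: a more-likely-than-not showing (weight is at least 54).
    (d): 67 − 14 = 53 < 54 [not met]
  Stage 2 not carried; the employer fails its burden.
The grievant prevails.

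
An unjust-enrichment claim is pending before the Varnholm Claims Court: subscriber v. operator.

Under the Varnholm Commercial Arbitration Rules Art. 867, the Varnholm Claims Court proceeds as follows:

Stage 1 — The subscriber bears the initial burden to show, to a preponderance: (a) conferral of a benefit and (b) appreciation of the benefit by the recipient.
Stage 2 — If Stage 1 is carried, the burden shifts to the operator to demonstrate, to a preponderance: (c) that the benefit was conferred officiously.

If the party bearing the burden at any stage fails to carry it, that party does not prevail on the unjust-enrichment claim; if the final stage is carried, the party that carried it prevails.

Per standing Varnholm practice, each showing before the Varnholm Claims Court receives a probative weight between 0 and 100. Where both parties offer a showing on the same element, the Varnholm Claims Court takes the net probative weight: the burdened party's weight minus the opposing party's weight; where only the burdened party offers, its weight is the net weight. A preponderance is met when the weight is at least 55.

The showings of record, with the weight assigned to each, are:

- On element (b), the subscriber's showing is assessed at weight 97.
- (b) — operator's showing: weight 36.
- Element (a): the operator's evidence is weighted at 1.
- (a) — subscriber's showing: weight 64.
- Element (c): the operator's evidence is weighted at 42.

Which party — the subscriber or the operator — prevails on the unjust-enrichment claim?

subscriber

Stage 1 (subscriber, a preponderance, weight is at least 55): (a) net 64−1=63 ≥ 55 — meets; (b) net 97−36=61 ≥ 55 — meets.
  Stage 1 carried; the burden shifts to the operator.
Stage 2 (operator, a preponderance, weight is at least 55): (c) 42 < 55 — fails.
  The operator does not carry Stage 2.
The subscriber prevails.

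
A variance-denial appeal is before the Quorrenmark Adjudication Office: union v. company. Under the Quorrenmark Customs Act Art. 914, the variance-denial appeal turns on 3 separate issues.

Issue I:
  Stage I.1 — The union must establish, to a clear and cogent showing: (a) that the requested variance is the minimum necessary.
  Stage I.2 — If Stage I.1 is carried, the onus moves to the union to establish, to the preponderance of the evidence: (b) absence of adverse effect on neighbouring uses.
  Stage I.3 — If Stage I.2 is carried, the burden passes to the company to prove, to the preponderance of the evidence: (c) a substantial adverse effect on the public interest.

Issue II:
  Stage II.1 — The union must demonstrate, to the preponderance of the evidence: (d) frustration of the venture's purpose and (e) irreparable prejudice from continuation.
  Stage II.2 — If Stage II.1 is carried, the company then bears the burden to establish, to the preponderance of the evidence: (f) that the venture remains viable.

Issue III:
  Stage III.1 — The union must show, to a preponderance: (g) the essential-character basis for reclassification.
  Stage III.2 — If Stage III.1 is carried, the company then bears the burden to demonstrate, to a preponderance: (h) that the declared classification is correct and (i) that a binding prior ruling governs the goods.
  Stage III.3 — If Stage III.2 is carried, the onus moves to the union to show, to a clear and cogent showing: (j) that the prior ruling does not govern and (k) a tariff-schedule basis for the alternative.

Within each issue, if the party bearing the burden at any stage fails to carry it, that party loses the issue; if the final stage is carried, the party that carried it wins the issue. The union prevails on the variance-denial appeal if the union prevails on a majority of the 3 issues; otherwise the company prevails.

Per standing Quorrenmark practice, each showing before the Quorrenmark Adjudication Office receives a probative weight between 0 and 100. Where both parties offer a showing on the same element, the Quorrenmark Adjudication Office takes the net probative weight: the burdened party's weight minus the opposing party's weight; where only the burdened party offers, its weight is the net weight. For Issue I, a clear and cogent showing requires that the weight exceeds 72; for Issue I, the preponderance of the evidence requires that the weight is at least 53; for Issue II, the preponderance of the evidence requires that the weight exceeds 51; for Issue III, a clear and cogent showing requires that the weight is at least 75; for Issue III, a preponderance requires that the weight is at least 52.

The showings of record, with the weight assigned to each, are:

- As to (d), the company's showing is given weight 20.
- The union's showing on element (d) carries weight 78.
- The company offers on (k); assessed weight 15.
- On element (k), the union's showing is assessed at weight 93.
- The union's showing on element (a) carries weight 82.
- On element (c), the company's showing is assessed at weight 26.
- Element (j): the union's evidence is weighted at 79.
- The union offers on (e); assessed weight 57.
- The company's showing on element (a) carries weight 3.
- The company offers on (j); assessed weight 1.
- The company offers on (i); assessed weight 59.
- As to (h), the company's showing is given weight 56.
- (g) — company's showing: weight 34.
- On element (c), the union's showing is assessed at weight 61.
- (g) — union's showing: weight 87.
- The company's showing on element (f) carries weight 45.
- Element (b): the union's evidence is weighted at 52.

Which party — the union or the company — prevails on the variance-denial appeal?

union

— Issue I —
At Stage I.1 the union must meet a clear and cogent showing (weight exceeds 72): on (a) the weight is 82 less the opposing 3 gives net 79, which does exceed 72, so (a) meets the standard.
  Stage I.1 is satisfied; the union continues to bear the burden.
At Stage I.2 the union must meet the preponderance of the evidence (weight is at least 53): on (b) the weight is 52, < 53, so (b) does not meet the standard.
  Stage I.2 not carried; the union fails its burden.
So the company prevails on this issue.
— Issue II —
Stage II.1 (union, the preponderance of the evidence, weight exceeds 51): (d) net 78−20=58 > 51 — meets; (e) 57 > 51 — meets.
  Stage II.1 carried; the burden shifts to the company.
Stage II.2 (company, the preponderance of the evidence, weight exceeds 51): (f) 45 ≤ 51 — fails.
  Not every element is met, so the company fails to carry Stage II.2.
So the union prevails on this issue.
— Issue III —
At Stage III.1 the union must meet a preponderance (weight is at least 52): on (g) the weight is 87 less the opposing 34 gives net 53, ≥ 52, so (g) meets the standard.
  The union carries Stage III.1; the company now bears the burden.
At Stage III.2 the company must meet a preponderance (weight is at least 52): on (h) the weight is 56, ≥ 52, so (h) meets the standard; on (i) the weight is 59, which does reach 52, so (i) meets the standard.
  Stage III.2 is satisfied; the onus moves to the union.
At Stage III.3 the union must meet a clear and cogent showing (weight is at least 75): on (j) the weight is 79 less the opposing 1 gives net 78, ≥ 75, so (j) meets the standard; on (k) the weight is 93 less the opposing 15 gives net 78, which does reach 75, so (k) meets the standard.
  Stage III.3 carried; the final stage is satisfied.
Every stage carried; the union prevails on this issue.
Per-issue: Issue I → company; Issue II → union; Issue III → union. The union must prevail on a majority of issues; overall, the union prevails.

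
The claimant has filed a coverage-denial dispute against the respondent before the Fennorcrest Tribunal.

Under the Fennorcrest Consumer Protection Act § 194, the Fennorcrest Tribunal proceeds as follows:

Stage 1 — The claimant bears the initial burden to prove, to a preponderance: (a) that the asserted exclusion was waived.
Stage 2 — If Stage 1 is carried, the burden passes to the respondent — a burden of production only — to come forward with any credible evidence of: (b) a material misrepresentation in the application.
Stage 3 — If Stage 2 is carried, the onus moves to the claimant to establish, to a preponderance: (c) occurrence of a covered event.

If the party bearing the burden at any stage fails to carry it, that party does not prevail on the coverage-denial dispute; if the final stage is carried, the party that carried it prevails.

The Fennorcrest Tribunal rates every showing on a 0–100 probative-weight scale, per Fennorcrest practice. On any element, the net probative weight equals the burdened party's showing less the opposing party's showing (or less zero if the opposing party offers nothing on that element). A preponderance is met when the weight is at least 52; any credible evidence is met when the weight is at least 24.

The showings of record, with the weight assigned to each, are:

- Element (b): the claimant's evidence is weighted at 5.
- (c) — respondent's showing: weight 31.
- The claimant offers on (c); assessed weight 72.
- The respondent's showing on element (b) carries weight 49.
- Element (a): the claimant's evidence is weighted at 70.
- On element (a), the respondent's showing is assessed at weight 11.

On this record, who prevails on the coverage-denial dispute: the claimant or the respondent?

respondent

At Stage 1 the claimant must meet a preponderance (weight is at least 52): on (a) the weight is 70 less the opposing 11 gives net 59, ≥ 52, so (a) meets the standard.
  The claimant carries Stage 1; the respondent now bears the burden.
At Stage 2 the respondent must meet any credible evidence (weight is at least 24): on (b) the weight is 49 less the opposing 5 gives net 44, which does reach 24, so (b) meets the standard.
  All elements met. The burden passes to the claimant.
At Stage 3 the claimant must meet a preponderance (weight is at least 52): on (c) the weight is 72 less the opposing 31 gives net 41, which does not reach 52, so (c) does not meet the standard.
  Not every element is met, so the claimant fails to carry Stage 3.
So the respondent prevails.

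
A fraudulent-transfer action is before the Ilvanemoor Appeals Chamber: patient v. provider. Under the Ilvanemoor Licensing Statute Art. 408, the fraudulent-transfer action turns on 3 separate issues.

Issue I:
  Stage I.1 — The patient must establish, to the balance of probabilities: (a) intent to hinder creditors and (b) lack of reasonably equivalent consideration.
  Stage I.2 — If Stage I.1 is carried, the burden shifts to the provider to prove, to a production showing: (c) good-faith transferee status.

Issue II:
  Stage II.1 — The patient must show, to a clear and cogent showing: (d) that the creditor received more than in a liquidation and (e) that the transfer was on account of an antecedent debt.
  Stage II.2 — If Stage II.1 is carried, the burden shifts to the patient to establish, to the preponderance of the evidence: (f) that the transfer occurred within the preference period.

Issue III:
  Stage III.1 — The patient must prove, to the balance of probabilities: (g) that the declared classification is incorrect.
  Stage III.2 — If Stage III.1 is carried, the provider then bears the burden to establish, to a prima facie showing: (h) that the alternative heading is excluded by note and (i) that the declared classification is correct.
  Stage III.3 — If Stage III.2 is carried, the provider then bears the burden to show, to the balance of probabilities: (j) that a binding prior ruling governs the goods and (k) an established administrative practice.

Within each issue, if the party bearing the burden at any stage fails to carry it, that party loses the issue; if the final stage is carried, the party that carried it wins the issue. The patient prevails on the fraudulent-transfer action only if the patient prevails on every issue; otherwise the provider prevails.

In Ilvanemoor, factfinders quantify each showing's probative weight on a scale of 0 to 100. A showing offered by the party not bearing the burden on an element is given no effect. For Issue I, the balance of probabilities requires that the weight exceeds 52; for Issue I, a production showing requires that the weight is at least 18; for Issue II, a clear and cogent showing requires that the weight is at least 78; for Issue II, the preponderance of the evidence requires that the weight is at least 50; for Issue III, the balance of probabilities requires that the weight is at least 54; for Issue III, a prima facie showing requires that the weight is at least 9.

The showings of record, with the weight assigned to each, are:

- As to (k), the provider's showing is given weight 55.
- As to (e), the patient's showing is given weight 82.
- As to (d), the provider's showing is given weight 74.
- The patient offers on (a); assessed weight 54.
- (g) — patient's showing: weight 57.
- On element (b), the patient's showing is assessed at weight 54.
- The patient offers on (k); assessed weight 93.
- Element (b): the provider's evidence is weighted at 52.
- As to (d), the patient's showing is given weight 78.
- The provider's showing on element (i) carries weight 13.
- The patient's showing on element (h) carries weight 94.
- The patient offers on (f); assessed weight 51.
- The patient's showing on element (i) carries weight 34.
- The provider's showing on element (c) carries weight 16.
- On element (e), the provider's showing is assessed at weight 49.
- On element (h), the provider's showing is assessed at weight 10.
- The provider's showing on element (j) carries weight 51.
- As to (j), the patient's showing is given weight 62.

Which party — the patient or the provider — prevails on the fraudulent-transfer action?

— Issue I —
Stage I.1 (patient, the balance of probabilities, weight exceeds 52): (a) 54 > 52 — meets; (b) 54 (provider's 52 disregarded) > 52 — meets.
  The patient carries Stage I.1; the provider now bears the burden.
Stage I.2 (provider, a production showing, weight is at least 18): (c) 16 < 18 — fails.
  Not every element is met, so the provider fails to carry Stage I.2.
So the patient prevails on this issue.
— Issue II —
At Stage II.1 the patient must meet a clear and cogent showing (weight is at least 78): on (d) the weight is 78 (the provider's 74 is given no effect), ≥ 78, so (d) meets the standard; on (e) the weight is 82 (the provider's 49 is given no effect), which does reach 78, so (e) meets the standard.
  Stage II.1 is satisfied; the patient continues to bear the burden.
At Stage II.2 the patient must meet the preponderance of the evidence (weight is at least 50): on (f) the weight is 51, which does reach 50, so (f) meets the standard.
  The patient carries the last stage.
With every stage satisfied, the patient prevails on this issue.
— Issue III —
At Stage III.1 the patient must meet the balance of probabilities (weight is at least 54): on (g) the weight is 57, which does reach 54, so (g) meets the standard.
  Stage III.1 is satisfied; the onus moves to the provider.
At Stage III.2 the provider must meet a prima facie showing (weight is at least 9): on (h) the weight is 10 (the patient's 94 is given no effect), ≥ 9, so (h) meets the standard; on (i) the weight is 13 (the patient's 34 is given no effect), which does reach 9, so (i) meets the standard.
  All elements met. The provider retains the burden for Stage III.3.
At Stage III.3 the provider must meet the balance of probabilities (weight is at least 54): on (j) the weight is 51 (the patient's 62 is given no effect), which does not reach 54, so (j) does not meet the standard; on (k) the weight is 55 (the patient's 93 is given no effect), which does reach 54, so (k) meets the standard.
  Stage III.3 not carried; the provider fails its burden.
So the patient prevails on this issue.
Per-issue: Issue I → patient; Issue II → patient; Issue III → patient. The patient must prevail on every issue; overall, the patient prevails.

patient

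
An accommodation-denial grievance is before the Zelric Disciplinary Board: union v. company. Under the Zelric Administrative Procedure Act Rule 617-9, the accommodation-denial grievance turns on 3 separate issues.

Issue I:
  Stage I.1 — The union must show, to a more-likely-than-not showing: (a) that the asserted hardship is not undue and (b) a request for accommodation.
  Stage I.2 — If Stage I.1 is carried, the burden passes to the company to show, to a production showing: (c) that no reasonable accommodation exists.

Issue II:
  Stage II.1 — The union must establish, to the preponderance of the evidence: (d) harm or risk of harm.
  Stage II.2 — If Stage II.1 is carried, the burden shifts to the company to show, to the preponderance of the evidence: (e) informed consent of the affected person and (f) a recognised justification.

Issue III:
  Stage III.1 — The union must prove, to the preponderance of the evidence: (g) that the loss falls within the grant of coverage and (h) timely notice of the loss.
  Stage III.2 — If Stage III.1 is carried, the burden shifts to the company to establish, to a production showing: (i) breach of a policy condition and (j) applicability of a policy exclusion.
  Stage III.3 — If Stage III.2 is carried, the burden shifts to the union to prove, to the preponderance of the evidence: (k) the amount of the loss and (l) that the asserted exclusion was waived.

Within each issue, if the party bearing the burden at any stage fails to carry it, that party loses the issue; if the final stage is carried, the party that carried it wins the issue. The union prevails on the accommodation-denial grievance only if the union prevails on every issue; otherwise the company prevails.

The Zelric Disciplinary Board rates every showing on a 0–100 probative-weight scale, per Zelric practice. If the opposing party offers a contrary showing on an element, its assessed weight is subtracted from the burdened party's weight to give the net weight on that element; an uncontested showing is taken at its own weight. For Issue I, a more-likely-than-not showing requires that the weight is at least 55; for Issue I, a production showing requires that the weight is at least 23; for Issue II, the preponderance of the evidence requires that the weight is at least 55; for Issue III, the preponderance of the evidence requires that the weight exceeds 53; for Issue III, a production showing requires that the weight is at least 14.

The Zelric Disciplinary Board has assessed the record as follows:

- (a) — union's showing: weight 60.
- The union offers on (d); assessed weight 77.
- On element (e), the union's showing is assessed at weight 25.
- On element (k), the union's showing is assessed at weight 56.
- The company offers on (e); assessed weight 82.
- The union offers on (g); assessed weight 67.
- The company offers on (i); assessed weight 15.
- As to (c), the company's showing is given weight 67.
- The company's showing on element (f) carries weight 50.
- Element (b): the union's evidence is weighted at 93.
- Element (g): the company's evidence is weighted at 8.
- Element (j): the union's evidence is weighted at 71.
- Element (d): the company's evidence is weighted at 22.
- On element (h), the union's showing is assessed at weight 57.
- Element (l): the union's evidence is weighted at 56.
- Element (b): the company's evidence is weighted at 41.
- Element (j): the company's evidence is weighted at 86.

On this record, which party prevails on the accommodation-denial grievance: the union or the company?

— Issue I —
At Stage I.1 the union must meet a more-likely-than-not showing (weight is at least 55): on (a) the weight is 60, ≥ 55, so (a) meets the standard; on (b) the weight is 93 less the opposing 41 gives net 52, < 55, so (b) does not meet the standard.
  The union does not carry Stage I.1.
The company prevails on this issue.
— Issue II —
Stage II.1 (union, the preponderance of the evidence, weight is at least 55): (d) net 77−22=55 ≥ 55 — meets.
  Stage II.1 carried; the burden shifts to the company.
Stage II.2 (company, the preponderance of the evidence, weight is at least 55): (e) net 82−25=57 ≥ 55 — meets; (f) 50 < 55 — fails.
  Not every element is met, so the company fails to carry Stage II.2.
The union prevails on this issue.
— Issue III —
Stage III.1 — burden on union; standard: the preponderance of the evidence (weight exceeds 53).
    (g): 67 − 8 = 59 > 53 [met]
    (h): 57 > 53 [met]
  All elements met. The burden passes to the company.
Stage III.2 — burden on company; standard: a production showing (weight is at least 14).
    (i): 15 ≥ 14 [met]
    (j): 86 − 71 = 15 ≥ 14 [met]
  Stage III.2 carried; the burden shifts to the union.
Stage III.3 — burden on union; standard: the preponderance of the evidence (weight exceeds 53).
    (k): 56 > 53 [met]
    (l): 56 > 53 [met]
  All elements met at the final stage.
All stages carried — the union prevails on this issue.
Per-issue: Issue I → company; Issue II → union; Issue III → union. The union must prevail on every issue; overall, the company prevails.

company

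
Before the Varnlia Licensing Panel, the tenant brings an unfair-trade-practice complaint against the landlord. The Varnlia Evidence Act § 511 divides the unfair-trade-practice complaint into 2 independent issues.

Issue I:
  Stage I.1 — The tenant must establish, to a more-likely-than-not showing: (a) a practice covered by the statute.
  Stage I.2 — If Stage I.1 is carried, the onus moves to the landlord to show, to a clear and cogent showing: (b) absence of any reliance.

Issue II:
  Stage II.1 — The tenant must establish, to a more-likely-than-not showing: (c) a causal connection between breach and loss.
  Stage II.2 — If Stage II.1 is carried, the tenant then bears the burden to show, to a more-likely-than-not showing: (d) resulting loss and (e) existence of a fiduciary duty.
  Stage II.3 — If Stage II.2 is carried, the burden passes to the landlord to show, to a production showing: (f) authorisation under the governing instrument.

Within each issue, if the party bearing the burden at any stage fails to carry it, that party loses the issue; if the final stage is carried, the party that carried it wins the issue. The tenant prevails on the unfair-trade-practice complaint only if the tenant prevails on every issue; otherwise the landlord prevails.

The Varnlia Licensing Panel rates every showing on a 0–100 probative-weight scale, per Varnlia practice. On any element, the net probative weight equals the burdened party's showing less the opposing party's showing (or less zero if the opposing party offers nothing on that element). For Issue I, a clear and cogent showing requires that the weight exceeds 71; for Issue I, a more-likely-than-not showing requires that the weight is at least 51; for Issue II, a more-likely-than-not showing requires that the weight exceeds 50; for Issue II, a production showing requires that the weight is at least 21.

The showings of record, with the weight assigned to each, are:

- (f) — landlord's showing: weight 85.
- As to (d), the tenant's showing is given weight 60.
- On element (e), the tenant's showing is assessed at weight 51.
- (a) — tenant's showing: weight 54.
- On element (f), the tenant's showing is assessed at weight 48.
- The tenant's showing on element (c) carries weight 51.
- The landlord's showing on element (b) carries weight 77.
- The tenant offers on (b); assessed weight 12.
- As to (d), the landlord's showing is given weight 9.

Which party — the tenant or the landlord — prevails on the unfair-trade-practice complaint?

landlord

— Issue I —
Stage I.1 (tenant, a more-likely-than-not showing, weight is at least 51): (a) 54 ≥ 51 — meets.
  The tenant carries Stage I.1; the landlord now bears the burden.
Stage I.2 (landlord, a clear and cogent showing, weight exceeds 71): (b) net 77−12=65 ≤ 71 — fails.
  Stage I.2 not carried; the landlord fails its burden.
The analysis ends at Stage I.2; the tenant prevails on this issue.
— Issue II —
Stage II.1 — burden on tenant; standard: a more-likely-than-not showing (weight exceeds 50).
    (c): 51 > 50 [met]
  Stage II.1 is satisfied; the tenant continues to bear the burden.
Stage II.2 — burden on tenant; standard: a more-likely-than-not showing (weight exceeds 50).
    (d): 60 − 9 = 51 > 50 [met]
    (e): 51 > 50 [met]
  The tenant carries Stage II.2; the landlord now bears the burden.
Stage II.3 — burden on landlord; standard: a production showing (weight is at least 21).
    (f): 85 − 48 = 37 ≥ 21 [met]
  Stage II.3 carried; the final stage is satisfied.
With every stage satisfied, the landlord prevails on this issue.
Per-issue: Issue I → tenant; Issue II → landlord. The tenant must prevail on every issue; overall, the landlord prevails.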